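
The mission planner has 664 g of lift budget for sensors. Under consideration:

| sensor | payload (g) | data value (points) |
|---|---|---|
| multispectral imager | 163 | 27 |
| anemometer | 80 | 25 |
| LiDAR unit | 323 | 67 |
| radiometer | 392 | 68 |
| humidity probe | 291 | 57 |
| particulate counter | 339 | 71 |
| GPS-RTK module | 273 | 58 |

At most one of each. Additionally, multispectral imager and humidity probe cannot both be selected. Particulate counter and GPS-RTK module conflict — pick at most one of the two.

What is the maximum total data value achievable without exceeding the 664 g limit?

Density check — anemometer 0.31, GPS-RTK module 0.21, particulate counter 0.21, LiDAR unit 0.21 are the best per g.
Anemometer + humidity probe + GPS-RTK module uses 644 of the 664 g and totals 140.

140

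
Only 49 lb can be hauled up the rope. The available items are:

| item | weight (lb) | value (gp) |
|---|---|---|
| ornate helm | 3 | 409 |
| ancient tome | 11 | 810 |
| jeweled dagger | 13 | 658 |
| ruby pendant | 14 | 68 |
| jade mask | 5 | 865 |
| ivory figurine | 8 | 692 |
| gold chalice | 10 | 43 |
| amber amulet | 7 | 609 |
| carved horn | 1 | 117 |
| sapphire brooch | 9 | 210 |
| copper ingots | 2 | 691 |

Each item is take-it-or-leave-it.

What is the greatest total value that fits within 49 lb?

Greedy by ratio would take ornate helm + ancient tome + jade mask + ivory figurine + amber amulet + carved horn + sapphire brooch + copper ingots: 46 lb used, total 4403.
The 10 lb tied up in carved horn and sapphire brooch is better spent on jeweled dagger — total rises to 4734 (49 lb).
Nothing else within 49 lb beats 4734.

4734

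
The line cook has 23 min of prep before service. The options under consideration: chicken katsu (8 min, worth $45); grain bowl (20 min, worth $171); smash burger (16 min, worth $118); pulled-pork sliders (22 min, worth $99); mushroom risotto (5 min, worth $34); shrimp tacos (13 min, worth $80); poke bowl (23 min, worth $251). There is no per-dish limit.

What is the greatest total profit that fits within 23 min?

Ranking by ratio (profit/min): poke bowl 10.91, grain bowl 8.55, smash burger 7.38, mushroom risotto 6.80.
Taking poke bowl: 23 min used, 251 in profit.
Nothing else within 23 min beats 251.

251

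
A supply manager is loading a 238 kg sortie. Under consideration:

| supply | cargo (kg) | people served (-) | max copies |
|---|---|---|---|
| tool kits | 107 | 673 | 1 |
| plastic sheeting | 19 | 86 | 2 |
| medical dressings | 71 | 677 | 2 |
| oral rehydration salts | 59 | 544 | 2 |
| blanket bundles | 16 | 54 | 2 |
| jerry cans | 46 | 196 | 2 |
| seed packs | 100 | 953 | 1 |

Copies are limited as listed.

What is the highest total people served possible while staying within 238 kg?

Ranking by ratio (people served/kg): medical dressings 9.54, seed packs 9.53, oral rehydration salts 9.22.
Taking the top-ratio supplies first gives plastic sheeting + 2×medical dressings + oral rehydration salts + blanket bundles for 2038 (236 kg).
The 106 kg tied up in plastic sheeting and medical dressings and blanket bundles is better spent on seed packs — total rises to 2174 (230 kg).
The spare 8 kg is too small for any remaining supply, and no exchange beats 2174.

2174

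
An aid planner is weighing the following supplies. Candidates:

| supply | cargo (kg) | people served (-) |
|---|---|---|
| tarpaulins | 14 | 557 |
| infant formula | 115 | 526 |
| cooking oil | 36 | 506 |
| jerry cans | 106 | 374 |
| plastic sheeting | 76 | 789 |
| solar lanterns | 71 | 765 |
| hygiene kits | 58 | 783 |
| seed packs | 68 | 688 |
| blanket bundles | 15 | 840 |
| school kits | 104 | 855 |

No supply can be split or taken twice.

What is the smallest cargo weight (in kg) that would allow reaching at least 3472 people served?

Minimise kg subject to total people served ≥ 3472.
Taking tarpaulins + cooking oil + plastic sheeting + hygiene kits + blanket bundles gives 3475 (≥ 3472) for 199 kg.
Any bundle with less than 199 kg falls short of 3472.

199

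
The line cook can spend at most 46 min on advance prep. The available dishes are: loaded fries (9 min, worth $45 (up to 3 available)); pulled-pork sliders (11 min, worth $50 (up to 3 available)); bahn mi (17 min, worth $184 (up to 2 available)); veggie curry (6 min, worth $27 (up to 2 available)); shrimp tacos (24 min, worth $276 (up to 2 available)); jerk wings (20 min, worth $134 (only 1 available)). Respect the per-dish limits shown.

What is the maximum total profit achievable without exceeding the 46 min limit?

460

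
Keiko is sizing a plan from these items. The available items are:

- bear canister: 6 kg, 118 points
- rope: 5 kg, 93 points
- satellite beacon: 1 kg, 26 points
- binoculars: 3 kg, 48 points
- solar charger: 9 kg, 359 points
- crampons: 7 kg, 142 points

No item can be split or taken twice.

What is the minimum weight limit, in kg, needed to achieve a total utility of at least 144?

7

Need the lightest bundle worth ≥ 144.
Taking bear canister + satellite beacon gives 144 (≥ 144) for 7 kg.
Below 7 kg the best achievable stays under 144.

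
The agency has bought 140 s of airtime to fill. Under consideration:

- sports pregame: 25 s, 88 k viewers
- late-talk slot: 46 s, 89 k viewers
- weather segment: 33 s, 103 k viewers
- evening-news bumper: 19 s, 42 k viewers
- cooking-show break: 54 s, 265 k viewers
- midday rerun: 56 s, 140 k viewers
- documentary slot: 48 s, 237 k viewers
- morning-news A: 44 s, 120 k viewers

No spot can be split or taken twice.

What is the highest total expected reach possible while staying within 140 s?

605

The ratio heuristic lands on sports pregame + cooking-show break + documentary slot (590) but leaves 13 s idle.
The 25 s tied up in sports pregame is better spent on weather segment — total rises to 605 (135 s).
Every other selection either busts 140 s or fails to beat 605.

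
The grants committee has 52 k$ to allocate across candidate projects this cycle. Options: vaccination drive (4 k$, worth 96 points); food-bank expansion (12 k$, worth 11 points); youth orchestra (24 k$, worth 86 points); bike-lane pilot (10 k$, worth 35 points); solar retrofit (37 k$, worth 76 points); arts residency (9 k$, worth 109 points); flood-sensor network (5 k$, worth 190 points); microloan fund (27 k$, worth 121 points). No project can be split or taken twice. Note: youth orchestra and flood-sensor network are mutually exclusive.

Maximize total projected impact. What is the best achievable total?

516

Vaccination drive + arts residency + flood-sensor network + microloan fund uses 45 of the 52 k$ and totals 516.
Every other selection either busts 52 k$ or breaks a pairing rule or fails to beat 516.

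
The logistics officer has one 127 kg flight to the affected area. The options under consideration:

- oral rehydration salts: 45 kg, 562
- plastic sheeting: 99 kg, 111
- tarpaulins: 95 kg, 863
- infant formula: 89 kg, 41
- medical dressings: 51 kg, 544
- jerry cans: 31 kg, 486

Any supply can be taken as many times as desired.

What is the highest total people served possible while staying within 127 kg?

1944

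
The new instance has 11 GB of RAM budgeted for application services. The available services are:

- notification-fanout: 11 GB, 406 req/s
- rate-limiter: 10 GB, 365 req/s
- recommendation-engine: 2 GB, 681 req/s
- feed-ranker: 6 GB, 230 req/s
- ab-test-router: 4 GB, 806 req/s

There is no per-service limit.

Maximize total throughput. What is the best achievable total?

5×recommendation-engine uses 10 of the 11 GB and totals 3405.
The spare 1 GB is too small for any remaining service, and no exchange beats 3405.

3405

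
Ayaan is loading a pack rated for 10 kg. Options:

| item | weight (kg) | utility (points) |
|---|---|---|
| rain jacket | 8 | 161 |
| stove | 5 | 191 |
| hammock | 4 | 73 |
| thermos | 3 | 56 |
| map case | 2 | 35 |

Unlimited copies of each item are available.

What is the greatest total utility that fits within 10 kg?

By utility per kg: stove 38.20, rain jacket 20.12, thermos 18.67, hammock 18.25 lead.
Taking 2×stove: 10 kg used, 382 in utility.
Nothing else within 10 kg beats 382.

382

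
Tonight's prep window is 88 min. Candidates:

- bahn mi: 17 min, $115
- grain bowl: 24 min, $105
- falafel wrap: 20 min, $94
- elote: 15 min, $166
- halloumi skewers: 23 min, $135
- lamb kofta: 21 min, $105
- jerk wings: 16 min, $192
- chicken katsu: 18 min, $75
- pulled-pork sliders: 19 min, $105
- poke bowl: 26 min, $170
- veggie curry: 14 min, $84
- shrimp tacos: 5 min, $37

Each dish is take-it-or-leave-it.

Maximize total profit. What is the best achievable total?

727

By profit per min: jerk wings 12.00, elote 11.07, shrimp tacos 7.40, bahn mi 6.76 lead.
Filling by ratio: bahn mi + elote + jerk wings + poke bowl + shrimp tacos for 680, with 9 min left unused.
Replace shrimp tacos with veggie curry: the trade gains 47 net, giving 727 at 88 min.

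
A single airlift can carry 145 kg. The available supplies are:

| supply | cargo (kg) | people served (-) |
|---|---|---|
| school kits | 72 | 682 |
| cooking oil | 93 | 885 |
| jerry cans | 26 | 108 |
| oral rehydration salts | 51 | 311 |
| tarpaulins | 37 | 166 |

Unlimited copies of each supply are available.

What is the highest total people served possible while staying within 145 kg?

A density-first pass picks cooking oil + oral rehydration salts — 1196 at 144 kg.
Dropping cooking oil and oral rehydration salts frees 144 kg; slotting in 2×school kits (144 kg) lifts the total to 1364 at 144 kg.
No other feasible combination exceeds 1364.

1364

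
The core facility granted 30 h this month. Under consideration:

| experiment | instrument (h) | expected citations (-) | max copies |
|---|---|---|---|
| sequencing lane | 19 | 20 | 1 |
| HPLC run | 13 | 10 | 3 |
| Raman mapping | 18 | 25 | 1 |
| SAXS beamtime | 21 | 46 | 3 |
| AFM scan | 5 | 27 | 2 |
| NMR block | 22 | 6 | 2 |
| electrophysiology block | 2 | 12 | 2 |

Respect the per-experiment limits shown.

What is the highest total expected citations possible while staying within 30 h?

97

Filling by ratio: HPLC run + 2×AFM scan + 2×electrophysiology block for 88, with 3 h left unused.
Dropping HPLC run and AFM scan frees 18 h; slotting in SAXS beamtime (21 h) lifts the total to 97 at 30 h.
Every other selection either busts 30 h or exceeds an availability limit or fails to beat 97.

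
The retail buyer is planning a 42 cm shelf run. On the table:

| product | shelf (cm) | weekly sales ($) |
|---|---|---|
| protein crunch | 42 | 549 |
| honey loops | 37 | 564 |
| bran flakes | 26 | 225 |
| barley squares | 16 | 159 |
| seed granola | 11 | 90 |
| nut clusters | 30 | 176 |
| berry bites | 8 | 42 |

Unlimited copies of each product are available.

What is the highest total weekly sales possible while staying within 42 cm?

The ratio ordering already packs tightly: honey loops, 37 cm, 564.

564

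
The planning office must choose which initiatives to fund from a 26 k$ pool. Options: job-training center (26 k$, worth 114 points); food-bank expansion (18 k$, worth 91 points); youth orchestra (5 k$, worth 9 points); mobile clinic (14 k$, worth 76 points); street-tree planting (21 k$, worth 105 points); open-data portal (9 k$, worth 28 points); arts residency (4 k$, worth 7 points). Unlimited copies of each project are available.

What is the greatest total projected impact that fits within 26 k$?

114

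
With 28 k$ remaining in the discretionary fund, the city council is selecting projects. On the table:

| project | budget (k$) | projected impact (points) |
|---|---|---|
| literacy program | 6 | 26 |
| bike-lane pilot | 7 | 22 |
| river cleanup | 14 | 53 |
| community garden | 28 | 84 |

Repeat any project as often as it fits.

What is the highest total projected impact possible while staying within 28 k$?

By projected impact per k$: literacy program 4.33, river cleanup 3.79, bike-lane pilot 3.14 lead.
A density-first pass picks 4×literacy program — 104 at 24 k$.
Replace 4×literacy program with 2×river cleanup: the trade gains 2 net, giving 106 at 28 k$.
Nothing else within 28 k$ beats 106.

106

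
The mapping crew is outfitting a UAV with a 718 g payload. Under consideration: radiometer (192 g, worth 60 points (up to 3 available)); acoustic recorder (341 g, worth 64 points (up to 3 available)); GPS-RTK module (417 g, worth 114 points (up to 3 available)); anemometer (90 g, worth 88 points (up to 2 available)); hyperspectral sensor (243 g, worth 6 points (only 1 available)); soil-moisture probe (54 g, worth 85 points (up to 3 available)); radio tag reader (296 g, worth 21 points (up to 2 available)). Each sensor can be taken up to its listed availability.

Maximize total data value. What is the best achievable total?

495

The ratio heuristic lands on radiometer + 2×anemometer + 3×soil-moisture probe (491) but leaves 184 g idle.
Replace radiometer with acoustic recorder: the trade gains 4 net, giving 495 at 683 g.
That's the maximum — no swap from here does better than 495.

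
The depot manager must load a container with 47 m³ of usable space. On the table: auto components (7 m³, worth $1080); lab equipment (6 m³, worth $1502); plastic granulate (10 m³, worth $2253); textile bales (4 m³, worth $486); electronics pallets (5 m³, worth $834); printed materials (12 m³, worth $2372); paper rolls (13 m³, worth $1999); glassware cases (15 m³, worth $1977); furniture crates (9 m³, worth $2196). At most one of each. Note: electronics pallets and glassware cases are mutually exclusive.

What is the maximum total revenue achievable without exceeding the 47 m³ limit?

Lab equipment + plastic granulate + textile bales + electronics pallets + printed materials + furniture crates uses 46 of the 47 m³ and totals 9643.

9643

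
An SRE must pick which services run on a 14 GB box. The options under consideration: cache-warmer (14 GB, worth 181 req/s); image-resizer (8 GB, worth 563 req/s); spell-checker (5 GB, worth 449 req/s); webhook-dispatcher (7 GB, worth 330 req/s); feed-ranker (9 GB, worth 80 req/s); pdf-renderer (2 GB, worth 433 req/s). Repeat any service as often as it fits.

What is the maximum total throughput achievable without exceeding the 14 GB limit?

3031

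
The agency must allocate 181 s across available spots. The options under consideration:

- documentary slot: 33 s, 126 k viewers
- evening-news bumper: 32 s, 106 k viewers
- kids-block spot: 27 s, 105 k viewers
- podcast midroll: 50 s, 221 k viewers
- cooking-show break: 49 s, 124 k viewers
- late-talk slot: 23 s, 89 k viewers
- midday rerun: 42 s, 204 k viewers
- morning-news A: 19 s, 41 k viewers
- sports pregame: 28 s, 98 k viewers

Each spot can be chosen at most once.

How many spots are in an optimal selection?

5

Best achievable expected reach is 754.
One optimal bundle: documentary slot + kids-block spot + podcast midroll + midday rerun + sports pregame (180 s).
Every optimal selection uses 5 spots.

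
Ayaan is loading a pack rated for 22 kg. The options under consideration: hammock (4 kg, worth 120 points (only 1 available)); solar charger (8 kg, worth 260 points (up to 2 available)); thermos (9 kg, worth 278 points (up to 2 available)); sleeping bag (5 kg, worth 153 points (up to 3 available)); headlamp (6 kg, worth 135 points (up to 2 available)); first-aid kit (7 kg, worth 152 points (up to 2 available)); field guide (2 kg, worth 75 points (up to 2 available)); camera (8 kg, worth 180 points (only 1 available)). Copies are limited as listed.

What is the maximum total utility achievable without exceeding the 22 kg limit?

716

Greedy by ratio would take 2×solar charger + 2×field guide: 20 kg used, total 670.
Replace solar charger with 2×sleeping bag: the trade gains 46 net, giving 716 at 22 kg.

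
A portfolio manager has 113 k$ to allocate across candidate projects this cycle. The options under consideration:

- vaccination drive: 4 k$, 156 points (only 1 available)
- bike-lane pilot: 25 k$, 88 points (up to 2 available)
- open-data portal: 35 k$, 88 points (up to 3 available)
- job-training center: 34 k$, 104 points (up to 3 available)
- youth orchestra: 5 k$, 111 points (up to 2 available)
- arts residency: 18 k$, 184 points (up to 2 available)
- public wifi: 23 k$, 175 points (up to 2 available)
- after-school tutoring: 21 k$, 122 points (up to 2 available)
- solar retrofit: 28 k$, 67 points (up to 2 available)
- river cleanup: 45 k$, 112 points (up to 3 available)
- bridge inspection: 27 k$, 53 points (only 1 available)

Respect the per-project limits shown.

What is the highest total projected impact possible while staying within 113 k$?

1107

Greedy by ratio would take vaccination drive + 2×youth orchestra + 2×arts residency + 2×public wifi: 96 k$ used, total 1096.
The 5 k$ tied up in youth orchestra is better spent on after-school tutoring — total rises to 1107 (112 k$).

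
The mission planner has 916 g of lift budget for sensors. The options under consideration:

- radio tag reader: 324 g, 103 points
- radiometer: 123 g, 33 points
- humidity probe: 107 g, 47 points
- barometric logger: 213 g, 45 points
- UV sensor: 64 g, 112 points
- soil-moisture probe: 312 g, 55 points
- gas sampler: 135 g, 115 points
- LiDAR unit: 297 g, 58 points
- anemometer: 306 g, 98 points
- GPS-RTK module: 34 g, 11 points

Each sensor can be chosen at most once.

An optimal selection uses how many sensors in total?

5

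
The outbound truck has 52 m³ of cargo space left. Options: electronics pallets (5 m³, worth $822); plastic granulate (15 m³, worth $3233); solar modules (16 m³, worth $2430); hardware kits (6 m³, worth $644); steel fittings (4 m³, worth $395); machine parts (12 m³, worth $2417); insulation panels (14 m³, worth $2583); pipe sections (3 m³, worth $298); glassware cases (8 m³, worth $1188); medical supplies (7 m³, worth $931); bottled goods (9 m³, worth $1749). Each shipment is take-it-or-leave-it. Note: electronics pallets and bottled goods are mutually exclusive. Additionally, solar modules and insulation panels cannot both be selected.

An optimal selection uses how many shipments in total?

Best achievable revenue is 9982.
One optimal bundle: plastic granulate + machine parts + insulation panels + bottled goods (50 m³).
Every optimal selection uses 4 shipments.

4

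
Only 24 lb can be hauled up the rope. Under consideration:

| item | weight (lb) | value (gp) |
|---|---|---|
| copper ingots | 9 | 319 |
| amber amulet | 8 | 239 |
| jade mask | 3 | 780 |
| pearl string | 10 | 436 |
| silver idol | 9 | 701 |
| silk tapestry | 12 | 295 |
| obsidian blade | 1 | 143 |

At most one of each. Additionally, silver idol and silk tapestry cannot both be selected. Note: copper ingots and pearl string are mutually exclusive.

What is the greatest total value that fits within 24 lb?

2060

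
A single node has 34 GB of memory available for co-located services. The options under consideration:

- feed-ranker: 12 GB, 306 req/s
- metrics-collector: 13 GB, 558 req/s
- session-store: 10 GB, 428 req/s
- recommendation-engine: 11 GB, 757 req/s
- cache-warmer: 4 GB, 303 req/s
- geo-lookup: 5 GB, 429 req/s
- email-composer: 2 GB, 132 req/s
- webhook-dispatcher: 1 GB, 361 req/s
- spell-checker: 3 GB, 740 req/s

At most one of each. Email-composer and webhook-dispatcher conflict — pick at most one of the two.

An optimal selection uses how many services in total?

6

Best achievable throughput is 3018.
One optimal bundle: session-store + recommendation-engine + cache-warmer + geo-lookup + webhook-dispatcher + spell-checker (34 GB).
All optima have 6 services.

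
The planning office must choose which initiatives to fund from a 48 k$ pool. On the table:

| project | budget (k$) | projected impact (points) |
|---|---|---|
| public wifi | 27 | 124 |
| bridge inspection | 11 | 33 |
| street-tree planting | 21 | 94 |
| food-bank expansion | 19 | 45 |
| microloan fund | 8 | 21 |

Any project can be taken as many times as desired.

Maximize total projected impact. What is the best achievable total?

Ranking by ratio (projected impact/k$): public wifi 4.59, street-tree planting 4.48, bridge inspection 3.00, microloan fund 2.62.
The ratio ordering already packs tightly: public wifi + street-tree planting, 48 k$, 218.
Every other selection either busts 48 k$ or fails to beat 218.

218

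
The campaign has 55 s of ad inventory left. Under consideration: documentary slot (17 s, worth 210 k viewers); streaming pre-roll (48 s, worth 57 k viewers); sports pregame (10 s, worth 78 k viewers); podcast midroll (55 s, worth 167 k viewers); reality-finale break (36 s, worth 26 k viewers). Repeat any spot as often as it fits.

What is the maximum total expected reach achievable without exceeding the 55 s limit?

630

Best packing: 3×documentary slot — 51 s, 630 total.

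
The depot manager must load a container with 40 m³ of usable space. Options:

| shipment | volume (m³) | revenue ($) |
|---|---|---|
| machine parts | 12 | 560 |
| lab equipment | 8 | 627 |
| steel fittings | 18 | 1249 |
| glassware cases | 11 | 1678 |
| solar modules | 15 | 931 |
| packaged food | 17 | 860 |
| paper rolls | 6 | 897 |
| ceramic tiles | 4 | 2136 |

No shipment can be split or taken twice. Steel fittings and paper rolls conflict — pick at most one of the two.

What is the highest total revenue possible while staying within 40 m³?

5642

The ratio heuristic lands on lab equipment + glassware cases + paper rolls + ceramic tiles (5338) but leaves 11 m³ idle.
Replace lab equipment with solar modules: the trade gains 304 net, giving 5642 at 36 m³.
Next best is glassware cases + packaged food + paper rolls + ceramic tiles at 5571 (38 m³) — short by 71.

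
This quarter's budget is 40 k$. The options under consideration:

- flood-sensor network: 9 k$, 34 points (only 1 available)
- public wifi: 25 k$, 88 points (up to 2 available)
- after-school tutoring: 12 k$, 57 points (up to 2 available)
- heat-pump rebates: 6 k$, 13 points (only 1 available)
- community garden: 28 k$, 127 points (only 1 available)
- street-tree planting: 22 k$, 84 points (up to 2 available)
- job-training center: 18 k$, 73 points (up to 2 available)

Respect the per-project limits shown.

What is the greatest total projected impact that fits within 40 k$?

184

Ranking by ratio (projected impact/k$): after-school tutoring 4.75, community garden 4.54, job-training center 4.06.
A density-first pass picks flood-sensor network + 2×after-school tutoring + heat-pump rebates — 161 at 39 k$.
Replace flood-sensor network and after-school tutoring and heat-pump rebates with community garden: the trade gains 23 net, giving 184 at 40 k$.
That's the maximum — no swap from here does better than 184.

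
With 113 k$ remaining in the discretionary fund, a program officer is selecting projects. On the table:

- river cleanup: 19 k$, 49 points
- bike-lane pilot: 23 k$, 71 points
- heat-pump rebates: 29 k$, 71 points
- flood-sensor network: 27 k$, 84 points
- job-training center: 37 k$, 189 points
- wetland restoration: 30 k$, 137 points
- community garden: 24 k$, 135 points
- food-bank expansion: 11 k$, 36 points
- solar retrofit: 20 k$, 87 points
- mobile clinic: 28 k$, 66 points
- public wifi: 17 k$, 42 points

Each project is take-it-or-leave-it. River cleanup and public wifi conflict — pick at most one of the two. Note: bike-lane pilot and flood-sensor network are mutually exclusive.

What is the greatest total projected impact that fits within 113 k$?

548

By projected impact per k$: community garden 5.62, job-training center 5.11, wetland restoration 4.57, solar retrofit 4.35 lead.
The ratio ordering already packs tightly: job-training center + wetland restoration + community garden + solar retrofit, 111 k$, 548.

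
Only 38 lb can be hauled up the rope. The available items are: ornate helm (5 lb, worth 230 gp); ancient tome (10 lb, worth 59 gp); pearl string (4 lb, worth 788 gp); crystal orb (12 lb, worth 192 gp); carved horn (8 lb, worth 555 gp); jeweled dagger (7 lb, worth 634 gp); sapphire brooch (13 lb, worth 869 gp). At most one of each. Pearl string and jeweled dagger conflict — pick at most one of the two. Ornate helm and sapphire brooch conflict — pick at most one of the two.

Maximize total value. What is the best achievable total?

2404

Ranking by ratio (value/lb): pearl string 197.00, jeweled dagger 90.57, carved horn 69.38, sapphire brooch 66.85.
Pearl string + crystal orb + carved horn + sapphire brooch uses 37 of the 38 lb and totals 2404.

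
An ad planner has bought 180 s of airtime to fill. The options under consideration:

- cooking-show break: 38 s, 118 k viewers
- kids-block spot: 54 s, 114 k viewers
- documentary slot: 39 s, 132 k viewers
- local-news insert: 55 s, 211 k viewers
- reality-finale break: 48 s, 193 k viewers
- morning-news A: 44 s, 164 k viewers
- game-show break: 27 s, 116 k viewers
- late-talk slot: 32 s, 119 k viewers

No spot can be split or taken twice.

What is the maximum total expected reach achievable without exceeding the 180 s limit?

Ranking by ratio (expected reach/s): game-show break 4.30, reality-finale break 4.02, local-news insert 3.84, morning-news A 3.73.
Filling by ratio: local-news insert + reality-finale break + morning-news A + game-show break for 684, with 6 s left unused.
Dropping game-show break frees 27 s; slotting in late-talk slot (32 s) lifts the total to 687 at 179 s.
That's the maximum — no swap from here does better than 687.

687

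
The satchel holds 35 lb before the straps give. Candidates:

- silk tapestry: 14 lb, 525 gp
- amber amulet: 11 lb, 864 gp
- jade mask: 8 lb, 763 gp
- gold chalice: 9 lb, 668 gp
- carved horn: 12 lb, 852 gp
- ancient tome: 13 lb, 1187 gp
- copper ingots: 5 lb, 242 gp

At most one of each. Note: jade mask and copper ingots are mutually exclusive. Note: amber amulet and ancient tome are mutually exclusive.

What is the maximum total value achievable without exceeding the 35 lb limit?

2802

Jade mask + carved horn + ancient tome uses 33 of the 35 lb and totals 2802.
No other feasible combination exceeds 2802.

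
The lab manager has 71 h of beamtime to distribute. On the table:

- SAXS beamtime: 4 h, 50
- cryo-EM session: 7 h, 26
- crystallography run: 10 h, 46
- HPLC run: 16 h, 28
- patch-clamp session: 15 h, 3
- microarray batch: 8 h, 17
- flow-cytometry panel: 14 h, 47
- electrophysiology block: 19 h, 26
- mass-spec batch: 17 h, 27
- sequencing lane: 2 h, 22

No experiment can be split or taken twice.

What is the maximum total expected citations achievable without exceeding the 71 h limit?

Taking the top-ratio experiments first gives SAXS beamtime + cryo-EM session + crystallography run + HPLC run + microarray batch + flow-cytometry panel + sequencing lane for 236 (61 h).
The 8 h tied up in microarray batch is better spent on mass-spec batch — total rises to 246 (70 h).
The spare 1 h is too small for any remaining experiment, and no exchange beats 246.

246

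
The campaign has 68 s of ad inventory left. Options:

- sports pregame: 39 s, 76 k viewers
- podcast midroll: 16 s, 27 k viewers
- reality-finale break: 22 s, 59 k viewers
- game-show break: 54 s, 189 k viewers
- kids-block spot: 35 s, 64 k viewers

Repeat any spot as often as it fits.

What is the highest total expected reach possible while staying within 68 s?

Game-show break uses 54 of the 68 s and totals 189.
No other feasible combination exceeds 189.

189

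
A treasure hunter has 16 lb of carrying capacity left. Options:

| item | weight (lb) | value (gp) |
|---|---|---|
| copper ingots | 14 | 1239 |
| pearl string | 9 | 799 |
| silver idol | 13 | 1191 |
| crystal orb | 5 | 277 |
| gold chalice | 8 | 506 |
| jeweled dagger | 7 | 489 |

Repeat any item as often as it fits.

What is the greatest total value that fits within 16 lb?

Ranking by ratio (value/lb): silver idol 91.62, pearl string 88.78, copper ingots 88.50.
A density-first pass picks silver idol — 1191 at 13 lb.
The 13 lb tied up in silver idol is better spent on pearl string + jeweled dagger — total rises to 1288 (16 lb).
Nothing else within 16 lb beats 1288.

1288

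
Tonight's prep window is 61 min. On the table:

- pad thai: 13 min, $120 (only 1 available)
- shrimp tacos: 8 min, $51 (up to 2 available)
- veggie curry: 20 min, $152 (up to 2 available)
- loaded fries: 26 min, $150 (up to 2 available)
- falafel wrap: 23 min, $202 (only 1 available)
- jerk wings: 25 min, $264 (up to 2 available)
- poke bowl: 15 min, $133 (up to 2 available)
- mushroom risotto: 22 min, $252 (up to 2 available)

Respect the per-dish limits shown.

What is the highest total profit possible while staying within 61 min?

637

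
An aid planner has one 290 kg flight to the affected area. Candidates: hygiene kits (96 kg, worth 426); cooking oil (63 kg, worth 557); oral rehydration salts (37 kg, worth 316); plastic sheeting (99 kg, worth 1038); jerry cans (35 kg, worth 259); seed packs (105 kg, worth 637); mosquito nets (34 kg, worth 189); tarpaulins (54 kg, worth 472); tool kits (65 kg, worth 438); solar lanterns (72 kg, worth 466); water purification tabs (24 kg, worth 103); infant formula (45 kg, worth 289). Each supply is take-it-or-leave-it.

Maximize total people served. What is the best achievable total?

Taking cooking oil + oral rehydration salts + plastic sheeting + jerry cans + tarpaulins: 288 kg used, 2642 in people served.
No other feasible combination exceeds 2642.

2642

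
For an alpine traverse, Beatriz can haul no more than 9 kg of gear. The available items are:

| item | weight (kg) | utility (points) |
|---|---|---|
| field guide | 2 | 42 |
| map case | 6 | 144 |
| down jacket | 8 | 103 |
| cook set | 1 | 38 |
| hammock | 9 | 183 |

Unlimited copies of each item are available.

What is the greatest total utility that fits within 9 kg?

Taking 9×cook set: 9 kg used, 342 in utility.
Every other selection either busts 9 kg or fails to beat 342.

342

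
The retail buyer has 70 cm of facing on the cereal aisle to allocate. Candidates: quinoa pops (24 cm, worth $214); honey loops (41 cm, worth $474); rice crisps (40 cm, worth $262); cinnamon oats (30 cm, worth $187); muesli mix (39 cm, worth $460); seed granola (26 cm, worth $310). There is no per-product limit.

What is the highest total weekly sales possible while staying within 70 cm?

Taking the top-ratio products first gives 2×seed granola for 620 (52 cm).
The 26 cm tied up in seed granola is better spent on honey loops — total rises to 784 (67 cm).
Nothing else within 70 cm beats 784.

784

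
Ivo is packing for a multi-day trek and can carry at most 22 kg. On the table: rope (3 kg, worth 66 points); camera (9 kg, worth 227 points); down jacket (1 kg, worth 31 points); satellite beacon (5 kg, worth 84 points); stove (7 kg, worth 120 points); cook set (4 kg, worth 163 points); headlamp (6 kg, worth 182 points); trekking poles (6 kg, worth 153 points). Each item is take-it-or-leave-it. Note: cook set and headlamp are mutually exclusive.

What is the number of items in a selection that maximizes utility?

Optimal total is 609.
rope + camera + cook set + trekking poles hits 609 at 22 kg.
Every optimal selection uses 4 items.

4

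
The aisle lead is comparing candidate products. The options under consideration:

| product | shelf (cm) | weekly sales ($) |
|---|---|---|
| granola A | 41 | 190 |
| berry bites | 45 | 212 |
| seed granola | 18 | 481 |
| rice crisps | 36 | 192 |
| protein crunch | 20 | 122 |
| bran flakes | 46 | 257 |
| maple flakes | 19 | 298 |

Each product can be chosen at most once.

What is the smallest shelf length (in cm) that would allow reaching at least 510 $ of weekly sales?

Need the lightest bundle worth ≥ 510.
seed granola + maple flakes reaches 779 using 37 cm.
Below 37 cm the best achievable stays under 510.

37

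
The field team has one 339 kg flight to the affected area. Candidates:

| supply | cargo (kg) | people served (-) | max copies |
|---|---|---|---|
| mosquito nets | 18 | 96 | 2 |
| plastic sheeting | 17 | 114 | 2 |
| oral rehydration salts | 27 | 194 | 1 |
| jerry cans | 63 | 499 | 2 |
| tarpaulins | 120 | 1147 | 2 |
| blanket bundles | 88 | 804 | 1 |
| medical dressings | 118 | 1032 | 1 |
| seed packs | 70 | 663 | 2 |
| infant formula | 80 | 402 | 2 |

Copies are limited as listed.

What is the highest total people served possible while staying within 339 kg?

3151

Density check — tarpaulins 9.56, seed packs 9.47, blanket bundles 9.14 are the best per kg.
Best packing: oral rehydration salts + 2×tarpaulins + seed packs — 337 kg, 3151 total.
Every other selection either busts 339 kg or exceeds an availability limit or fails to beat 3151.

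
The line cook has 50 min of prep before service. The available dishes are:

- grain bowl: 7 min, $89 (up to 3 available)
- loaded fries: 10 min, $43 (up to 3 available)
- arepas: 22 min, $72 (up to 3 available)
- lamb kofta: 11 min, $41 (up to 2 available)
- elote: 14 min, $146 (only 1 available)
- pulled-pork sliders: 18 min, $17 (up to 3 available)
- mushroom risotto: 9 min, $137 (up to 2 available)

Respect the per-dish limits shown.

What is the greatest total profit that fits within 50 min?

598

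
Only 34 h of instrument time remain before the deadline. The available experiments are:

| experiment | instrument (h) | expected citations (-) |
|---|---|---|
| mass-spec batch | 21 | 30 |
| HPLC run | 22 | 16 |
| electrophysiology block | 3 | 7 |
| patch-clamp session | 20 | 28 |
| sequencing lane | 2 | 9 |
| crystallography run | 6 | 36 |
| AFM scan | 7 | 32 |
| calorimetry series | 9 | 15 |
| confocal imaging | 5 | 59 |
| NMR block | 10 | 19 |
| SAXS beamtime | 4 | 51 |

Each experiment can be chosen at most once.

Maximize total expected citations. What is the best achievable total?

206

Ranking by ratio (expected citations/h): SAXS beamtime 12.75, confocal imaging 11.80, crystallography run 6.00.
Taking the top-ratio experiments first gives electrophysiology block + sequencing lane + crystallography run + AFM scan + confocal imaging + SAXS beamtime for 194 (27 h).
The 3 h tied up in electrophysiology block is better spent on NMR block — total rises to 206 (34 h).
Every other selection either busts 34 h or fails to beat 206.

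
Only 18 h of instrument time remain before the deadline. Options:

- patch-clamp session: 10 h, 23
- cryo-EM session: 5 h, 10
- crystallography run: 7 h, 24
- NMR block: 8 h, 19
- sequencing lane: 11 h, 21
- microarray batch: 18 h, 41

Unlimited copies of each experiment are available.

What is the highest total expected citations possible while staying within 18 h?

Best packing: 2×crystallography run — 14 h, 48 total.

48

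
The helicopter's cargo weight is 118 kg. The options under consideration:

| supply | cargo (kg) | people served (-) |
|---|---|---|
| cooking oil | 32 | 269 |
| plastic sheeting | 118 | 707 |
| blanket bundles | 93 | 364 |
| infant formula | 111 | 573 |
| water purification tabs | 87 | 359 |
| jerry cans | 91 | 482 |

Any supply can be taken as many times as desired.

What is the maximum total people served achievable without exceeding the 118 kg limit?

807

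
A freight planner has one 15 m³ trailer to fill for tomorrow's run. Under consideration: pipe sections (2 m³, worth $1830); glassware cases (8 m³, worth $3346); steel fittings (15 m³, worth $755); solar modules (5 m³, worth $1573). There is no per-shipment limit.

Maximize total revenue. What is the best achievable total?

Density check — pipe sections 915.00, glassware cases 418.25, solar modules 314.60, steel fittings 50.33 are the best per m³.
The ratio ordering already packs tightly: 7×pipe sections, 14 m³, 12810.
No other feasible combination exceeds 12810.

12810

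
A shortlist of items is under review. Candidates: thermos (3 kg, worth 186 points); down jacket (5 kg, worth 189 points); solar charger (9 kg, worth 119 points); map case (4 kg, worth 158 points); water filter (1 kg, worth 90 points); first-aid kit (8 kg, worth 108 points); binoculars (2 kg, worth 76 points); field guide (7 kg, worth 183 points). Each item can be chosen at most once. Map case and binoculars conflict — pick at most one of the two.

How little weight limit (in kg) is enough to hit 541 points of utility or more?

Look for the lowest-weight combination reaching 541.
thermos + down jacket + water filter + binoculars: 541 utility at 11 kg.
Any bundle with less than 11 kg falls short of 541.

11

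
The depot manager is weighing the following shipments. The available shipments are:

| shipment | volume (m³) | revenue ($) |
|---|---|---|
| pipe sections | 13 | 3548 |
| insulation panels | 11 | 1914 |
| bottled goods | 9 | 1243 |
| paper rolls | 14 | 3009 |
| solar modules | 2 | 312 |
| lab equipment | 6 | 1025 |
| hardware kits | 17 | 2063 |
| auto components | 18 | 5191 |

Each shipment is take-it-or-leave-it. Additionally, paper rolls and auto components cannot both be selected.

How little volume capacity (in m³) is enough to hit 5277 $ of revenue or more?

Minimise m³ subject to total revenue ≥ 5277.
solar modules + auto components reaches 5503 using 20 m³.
Any bundle with less than 20 m³ falls short of 5277.

20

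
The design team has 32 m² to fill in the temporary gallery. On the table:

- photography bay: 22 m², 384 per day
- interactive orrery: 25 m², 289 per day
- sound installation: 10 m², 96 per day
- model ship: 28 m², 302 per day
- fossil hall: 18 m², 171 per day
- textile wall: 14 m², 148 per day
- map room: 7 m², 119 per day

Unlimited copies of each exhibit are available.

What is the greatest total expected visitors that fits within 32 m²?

503

Best packing: photography bay + map room — 29 m², 503 total.
The spare 3 m² is too small for any remaining exhibit, and no exchange beats 503.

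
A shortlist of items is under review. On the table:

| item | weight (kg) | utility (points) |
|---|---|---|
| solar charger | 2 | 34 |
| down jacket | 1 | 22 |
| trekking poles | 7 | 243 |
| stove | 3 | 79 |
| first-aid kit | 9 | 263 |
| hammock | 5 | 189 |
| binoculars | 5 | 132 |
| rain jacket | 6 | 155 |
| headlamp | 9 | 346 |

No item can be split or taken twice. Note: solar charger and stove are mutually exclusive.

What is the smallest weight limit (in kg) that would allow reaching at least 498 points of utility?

Minimise kg subject to total utility ≥ 498.
hammock + headlamp: 535 utility at 14 kg.
Below 14 kg the best achievable stays under 498.

14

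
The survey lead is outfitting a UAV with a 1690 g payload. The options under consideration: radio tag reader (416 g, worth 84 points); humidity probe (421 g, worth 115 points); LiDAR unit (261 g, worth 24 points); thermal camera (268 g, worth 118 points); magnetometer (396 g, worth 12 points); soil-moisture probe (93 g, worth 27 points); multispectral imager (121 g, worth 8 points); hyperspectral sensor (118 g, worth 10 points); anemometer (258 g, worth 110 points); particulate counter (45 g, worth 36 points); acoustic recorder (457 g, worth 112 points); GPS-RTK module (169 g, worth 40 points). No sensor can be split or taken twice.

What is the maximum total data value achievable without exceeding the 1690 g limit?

Filling by ratio: humidity probe + thermal camera + soil-moisture probe + hyperspectral sensor + anemometer + particulate counter + acoustic recorder for 528, with 30 g left unused.
The 211 g tied up in soil-moisture probe and hyperspectral sensor is better spent on GPS-RTK module — total rises to 531 (1618 g).

531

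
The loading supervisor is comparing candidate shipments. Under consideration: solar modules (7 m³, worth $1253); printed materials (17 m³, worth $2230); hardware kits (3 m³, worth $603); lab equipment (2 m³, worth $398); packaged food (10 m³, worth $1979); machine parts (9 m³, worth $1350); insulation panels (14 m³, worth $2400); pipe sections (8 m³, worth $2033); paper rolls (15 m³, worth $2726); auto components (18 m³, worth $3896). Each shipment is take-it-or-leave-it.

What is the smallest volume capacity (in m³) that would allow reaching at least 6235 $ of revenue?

28

Look for the lowest-volume combination reaching 6235.
lab equipment + pipe sections + auto components reaches 6327 using 28 m³.
Any bundle with less than 28 m³ falls short of 6235.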